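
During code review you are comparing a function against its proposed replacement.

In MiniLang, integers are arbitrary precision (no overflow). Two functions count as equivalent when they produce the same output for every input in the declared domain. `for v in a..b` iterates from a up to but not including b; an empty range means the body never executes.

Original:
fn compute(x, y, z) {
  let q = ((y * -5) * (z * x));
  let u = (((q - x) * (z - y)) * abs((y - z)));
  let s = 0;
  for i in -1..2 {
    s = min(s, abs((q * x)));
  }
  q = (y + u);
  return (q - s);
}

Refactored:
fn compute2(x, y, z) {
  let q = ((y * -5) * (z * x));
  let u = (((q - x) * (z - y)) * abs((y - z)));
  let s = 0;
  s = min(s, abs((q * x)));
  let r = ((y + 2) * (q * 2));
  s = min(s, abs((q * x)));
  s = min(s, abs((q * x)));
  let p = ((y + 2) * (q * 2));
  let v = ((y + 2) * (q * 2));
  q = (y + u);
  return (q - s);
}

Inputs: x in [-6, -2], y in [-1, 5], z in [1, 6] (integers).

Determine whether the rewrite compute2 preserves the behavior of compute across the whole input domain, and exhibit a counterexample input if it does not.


Comparing the listings, the differences include: loop structure differs, plus constant usage differs, plus arithmetic usage differs, plus statement counts differ, plus min/max/abs usage differs, plus local variable names differ.
Tracing x=-5, y=2, z=6: compute: q becomes 300; next u becomes 4880; next s becomes 0; next at i=-1:; next s becomes 0; next at i=0:; next s becomes 0; next at i=1:; next s becomes 0; next q becomes 4882; next final value 4882 | compute2: q becomes 300; next u becomes 4880; next s becomes 0; next s becomes 0; next r becomes 2400; next s becomes 0; next s becomes 0; next p becomes 2400; next v becomes 2400; next q becomes 4882; next final value 4882 — matching result 4882.
Across all 210 domain points the two functions coincide.
verdict: equivalent


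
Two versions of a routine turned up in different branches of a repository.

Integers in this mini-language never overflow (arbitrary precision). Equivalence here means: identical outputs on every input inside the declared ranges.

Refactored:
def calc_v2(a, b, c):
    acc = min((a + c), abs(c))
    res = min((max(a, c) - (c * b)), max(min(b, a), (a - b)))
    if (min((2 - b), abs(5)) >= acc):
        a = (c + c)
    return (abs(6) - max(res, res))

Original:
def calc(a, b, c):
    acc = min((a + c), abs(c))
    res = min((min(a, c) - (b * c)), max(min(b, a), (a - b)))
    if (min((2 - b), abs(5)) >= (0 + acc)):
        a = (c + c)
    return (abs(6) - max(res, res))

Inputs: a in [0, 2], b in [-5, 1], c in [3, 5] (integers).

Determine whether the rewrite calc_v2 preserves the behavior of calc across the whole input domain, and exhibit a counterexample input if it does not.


These are not equivalent — on a=0, b=1, c=3 the outputs split (9 vs 6).
calc: acc = 3; res = -3; (min((2 - b), abs(5)) >= (0 + acc)) -> false; return 9
calc_v2: acc = 3; res = 0; (min((2 - b), abs(5)) >= acc) -> false; return 6
verdict: not equivalent; witness: a=0, b=1, c=3


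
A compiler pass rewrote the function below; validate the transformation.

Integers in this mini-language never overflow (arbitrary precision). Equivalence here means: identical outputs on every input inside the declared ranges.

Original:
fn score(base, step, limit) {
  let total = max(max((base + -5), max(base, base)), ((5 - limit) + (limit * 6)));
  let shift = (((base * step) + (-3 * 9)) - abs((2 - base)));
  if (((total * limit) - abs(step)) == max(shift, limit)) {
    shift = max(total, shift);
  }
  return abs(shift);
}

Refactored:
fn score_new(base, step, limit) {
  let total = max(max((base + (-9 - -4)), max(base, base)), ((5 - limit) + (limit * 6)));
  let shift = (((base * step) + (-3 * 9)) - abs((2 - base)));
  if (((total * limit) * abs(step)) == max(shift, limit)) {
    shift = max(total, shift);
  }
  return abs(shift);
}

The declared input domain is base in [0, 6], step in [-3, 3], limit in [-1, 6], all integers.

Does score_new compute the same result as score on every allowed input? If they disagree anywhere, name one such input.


Evaluate both at base=0, step=-3, limit=0.
score: total := 5 | shift := -29 | (((total * limit) - abs(step)) == max(shift, limit)): false | result 29
score_new: total := 5 | shift := -29 | (((total * limit) * abs(step)) == max(shift, limit)): true | shift := 5 | result 5
29 and 5 differ, so these are not the same function on this domain.
verdict: not equivalent; witness: base=0, step=-3, limit=0


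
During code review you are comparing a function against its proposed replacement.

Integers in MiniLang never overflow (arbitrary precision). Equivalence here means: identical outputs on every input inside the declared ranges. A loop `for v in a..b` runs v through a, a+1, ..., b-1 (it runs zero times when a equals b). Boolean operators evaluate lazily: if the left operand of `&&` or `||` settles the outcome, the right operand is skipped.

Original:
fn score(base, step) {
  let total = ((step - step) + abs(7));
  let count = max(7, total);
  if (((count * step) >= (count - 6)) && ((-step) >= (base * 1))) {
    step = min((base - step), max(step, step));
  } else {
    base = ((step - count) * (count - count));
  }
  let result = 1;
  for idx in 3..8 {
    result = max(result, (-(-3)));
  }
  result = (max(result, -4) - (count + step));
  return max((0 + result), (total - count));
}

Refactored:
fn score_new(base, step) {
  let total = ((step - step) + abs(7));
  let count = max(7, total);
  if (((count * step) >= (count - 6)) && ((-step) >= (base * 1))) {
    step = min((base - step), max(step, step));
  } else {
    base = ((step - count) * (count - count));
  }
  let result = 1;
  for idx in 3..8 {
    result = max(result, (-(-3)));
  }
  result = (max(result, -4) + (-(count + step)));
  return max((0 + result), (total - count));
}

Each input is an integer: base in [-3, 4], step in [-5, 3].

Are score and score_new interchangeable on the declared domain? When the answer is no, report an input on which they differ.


Differences: arithmetic usage differs — yet all 72 inputs agree.
verdict: equivalent


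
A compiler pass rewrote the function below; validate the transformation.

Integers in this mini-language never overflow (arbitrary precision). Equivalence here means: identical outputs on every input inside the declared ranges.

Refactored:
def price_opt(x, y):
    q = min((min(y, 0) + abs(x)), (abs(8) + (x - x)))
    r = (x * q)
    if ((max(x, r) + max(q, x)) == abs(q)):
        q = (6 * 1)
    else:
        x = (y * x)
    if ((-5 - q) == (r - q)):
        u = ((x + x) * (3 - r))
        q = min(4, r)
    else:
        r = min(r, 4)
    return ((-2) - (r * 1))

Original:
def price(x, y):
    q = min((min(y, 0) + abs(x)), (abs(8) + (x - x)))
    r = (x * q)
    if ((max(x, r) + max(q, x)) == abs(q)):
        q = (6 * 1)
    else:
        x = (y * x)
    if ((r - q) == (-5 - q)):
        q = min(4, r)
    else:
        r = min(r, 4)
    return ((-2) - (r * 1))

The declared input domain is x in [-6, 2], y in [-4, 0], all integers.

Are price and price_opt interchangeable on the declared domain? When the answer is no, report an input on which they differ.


Behavior is preserved: although arithmetic usage differs; also constant usage differs; also local variable names differ; also statement counts differ, the outputs never diverge.
Spot check at x=-2, y=-1 — price: q := 1 | r := -2 | ((max(x, r) + max(q, x)) == abs(q)): false | x := 2 | ((r - q) == (-5 - q)): false | r := -2 | result 0. price_opt: q := 1 | r := -2 | ((max(x, r) + max(q, x)) == abs(q)): false | x := 2 | ((-5 - q) == (r - q)): false | r := -2 | result 0. Both give 0.
Sweeping the whole domain (45 inputs) finds no disagreement.
verdict: equivalent


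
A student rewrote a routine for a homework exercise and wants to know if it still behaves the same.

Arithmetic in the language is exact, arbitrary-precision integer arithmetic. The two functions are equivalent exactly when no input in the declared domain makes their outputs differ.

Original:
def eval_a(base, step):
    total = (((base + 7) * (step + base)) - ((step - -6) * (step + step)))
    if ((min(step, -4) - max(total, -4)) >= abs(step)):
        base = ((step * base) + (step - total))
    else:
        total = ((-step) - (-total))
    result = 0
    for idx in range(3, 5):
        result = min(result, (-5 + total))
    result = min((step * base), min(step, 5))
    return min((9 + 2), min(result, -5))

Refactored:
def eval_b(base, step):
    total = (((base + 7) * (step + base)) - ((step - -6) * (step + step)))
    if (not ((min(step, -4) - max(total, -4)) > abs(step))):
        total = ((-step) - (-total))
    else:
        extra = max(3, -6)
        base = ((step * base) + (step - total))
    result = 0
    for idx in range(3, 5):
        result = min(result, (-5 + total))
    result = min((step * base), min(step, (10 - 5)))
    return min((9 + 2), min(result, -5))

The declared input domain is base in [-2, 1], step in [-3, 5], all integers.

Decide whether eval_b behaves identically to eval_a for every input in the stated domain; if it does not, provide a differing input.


Although `((min(step, -4) - max(total, -4)) >= abs(step))` became `((min(step, -4) - max(total, -4)) > abs(step))`, no input in the stated domain can expose it.
One worked example (base=0, step=-3) — eval_a: total=-3, then ((min(step, -4) - max(total, -4)) >= abs(step)) is false, then total=0, then result=0, then (idx=3), then result=-5, then (idx=4), then result=-5, then result=-3, then returns -5; eval_b: total=-3, then (not ((min(step, -4) - max(total, -4)) > abs(step))) is true, then total=0, then result=0, then (idx=3), then result=-5, then (idx=4), then result=-5, then result=-3, then returns -5; agreement on -5.
An exhaustive pass over the 36 declared inputs shows identical outputs.
verdict: equivalent


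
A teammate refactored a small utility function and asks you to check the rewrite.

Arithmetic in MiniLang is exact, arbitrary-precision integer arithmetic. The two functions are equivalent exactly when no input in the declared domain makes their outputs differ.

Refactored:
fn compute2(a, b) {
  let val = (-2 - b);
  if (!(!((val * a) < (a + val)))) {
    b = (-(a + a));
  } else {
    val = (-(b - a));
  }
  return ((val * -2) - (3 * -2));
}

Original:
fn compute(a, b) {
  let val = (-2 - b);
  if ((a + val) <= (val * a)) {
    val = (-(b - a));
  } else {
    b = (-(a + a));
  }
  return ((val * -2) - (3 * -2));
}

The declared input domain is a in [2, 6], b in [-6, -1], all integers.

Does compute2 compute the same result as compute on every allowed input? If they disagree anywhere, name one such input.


The two are interchangeable: boolean connective usage differs; comparison usage differs, and every declared input agrees.
Tracing a=4, b=-4: compute: val=2, then ((a + val) <= (val * a)) is true, then val=8, then returns -10 | compute2: val=2, then (!(!((val * a) < (a + val)))) is false, then val=8, then returns -10 — matching result -10.
Checked all 30 inputs in the declared domain: the outputs agree on every one.
verdict: equivalent


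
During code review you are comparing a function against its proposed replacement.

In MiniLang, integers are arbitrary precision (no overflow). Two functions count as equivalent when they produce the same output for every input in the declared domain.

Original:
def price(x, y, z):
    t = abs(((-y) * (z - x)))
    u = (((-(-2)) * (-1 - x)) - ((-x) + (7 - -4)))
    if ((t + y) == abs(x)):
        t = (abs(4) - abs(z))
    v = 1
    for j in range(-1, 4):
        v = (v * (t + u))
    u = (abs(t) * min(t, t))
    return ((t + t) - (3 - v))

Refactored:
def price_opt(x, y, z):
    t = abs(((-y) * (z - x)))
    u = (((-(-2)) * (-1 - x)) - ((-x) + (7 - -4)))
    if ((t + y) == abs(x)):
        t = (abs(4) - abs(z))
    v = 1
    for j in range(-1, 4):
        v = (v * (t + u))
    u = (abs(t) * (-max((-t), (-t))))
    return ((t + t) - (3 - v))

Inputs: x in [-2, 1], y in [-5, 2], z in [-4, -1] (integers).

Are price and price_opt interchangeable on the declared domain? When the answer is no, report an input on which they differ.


Equivalent — the differences include min/max/abs usage differs, yet no declared input distinguishes the two.
Tracing x=-1, y=-4, z=-4: price: t = 12; u = -12; ((t + y) == abs(x)) -> false; v = 1; [j=-1]; v = 0; [j=0]; v = 0; [j=1]; v = 0; [j=2]; v = 0; [j=3]; v = 0; u = 144; return 21 | price_opt: t = 12; u = -12; ((t + y) == abs(x)) -> false; v = 1; [j=-1]; v = 0; [j=0]; v = 0; [j=1]; v = 0; [j=2]; v = 0; [j=3]; v = 0; u = 144; return 21 — matching result 21.
Across all 128 domain points the two functions coincide.
verdict: equivalent


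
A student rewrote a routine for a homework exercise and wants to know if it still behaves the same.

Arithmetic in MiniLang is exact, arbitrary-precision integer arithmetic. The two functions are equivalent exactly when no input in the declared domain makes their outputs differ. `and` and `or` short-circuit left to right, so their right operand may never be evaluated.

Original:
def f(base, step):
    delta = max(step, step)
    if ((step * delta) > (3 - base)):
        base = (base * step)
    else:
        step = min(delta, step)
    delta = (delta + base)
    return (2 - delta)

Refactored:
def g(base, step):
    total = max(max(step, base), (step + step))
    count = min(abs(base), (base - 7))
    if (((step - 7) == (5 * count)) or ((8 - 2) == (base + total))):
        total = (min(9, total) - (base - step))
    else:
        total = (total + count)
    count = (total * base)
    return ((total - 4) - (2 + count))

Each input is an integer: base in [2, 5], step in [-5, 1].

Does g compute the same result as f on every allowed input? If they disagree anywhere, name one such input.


Not equivalent: base=2, step=-5 separates them (17 vs -3).
f: delta := -5 | ((step * delta) > (3 - base)): true | base := -10 | delta := -15 | result 17
g: total := 2 | count := -5 | (((step - 7) == (5 * count)) or ((8 - 2) == (base + total))): false | total := -3 | count := -6 | result -3
verdict: not equivalent; witness: base=2, step=-5


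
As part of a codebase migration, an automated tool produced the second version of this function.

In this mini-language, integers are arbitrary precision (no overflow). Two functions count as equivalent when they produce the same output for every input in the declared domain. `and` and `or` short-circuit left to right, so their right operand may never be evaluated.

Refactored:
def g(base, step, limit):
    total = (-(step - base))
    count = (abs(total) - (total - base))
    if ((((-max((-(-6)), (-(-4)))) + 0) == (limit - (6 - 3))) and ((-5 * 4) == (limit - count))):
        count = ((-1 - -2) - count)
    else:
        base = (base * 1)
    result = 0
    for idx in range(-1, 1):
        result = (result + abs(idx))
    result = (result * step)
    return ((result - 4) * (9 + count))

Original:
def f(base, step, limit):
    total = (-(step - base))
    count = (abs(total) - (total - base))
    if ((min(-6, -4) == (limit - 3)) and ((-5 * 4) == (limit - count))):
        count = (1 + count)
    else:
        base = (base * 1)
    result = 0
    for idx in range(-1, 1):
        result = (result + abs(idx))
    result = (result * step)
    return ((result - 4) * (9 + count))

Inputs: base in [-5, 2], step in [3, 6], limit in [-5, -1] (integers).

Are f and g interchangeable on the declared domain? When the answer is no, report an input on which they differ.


These are not equivalent — on base=-5, step=6, limit=-3 the outputs split (54 vs -14).
f: total = -11; count = 17; ((min(-6, -4) == (limit - 3)) and ((-5 * 4) == (limit - count))) -> true; count = 18; result = 0; [idx=-1]; result = 1; [idx=0]; result = 1; result = 6; return 54
g: total = -11; count = 17; ((((-max((-(-6)), (-(-4)))) + 0) == (limit - (6 - 3))) and ((-5 * 4) == (limit - count))) -> true; count = -16; result = 0; [idx=-1]; result = 1; [idx=0]; result = 1; result = 6; return -14
verdict: not equivalent; witness: base=-5, step=6, limit=-3


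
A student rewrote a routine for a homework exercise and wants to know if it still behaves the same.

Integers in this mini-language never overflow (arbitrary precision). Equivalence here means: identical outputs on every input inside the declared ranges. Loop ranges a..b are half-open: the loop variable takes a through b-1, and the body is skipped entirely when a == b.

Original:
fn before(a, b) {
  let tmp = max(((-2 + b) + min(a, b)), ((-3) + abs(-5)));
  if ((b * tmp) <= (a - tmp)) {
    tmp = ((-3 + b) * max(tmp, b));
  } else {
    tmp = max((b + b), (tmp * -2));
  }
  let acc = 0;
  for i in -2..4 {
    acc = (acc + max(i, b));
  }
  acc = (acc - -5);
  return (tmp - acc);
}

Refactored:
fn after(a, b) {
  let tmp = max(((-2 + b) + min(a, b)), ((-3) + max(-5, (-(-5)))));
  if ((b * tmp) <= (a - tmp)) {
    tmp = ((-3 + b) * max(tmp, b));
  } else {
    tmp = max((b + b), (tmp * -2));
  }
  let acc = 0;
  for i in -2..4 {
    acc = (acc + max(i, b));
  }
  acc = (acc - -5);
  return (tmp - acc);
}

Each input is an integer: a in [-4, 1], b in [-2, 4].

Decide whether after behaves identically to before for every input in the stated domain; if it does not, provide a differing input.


Side by side, the visible changes include: constant usage differs, plus min/max/abs usage differs.
As a probe, take a=-2, b=4: before runs tmp = 2; ((b * tmp) <= (a - tmp)) -> false; tmp = 8; acc = 0; [i=-2]; acc = 4; [i=-1]; acc = 8; [i=0]; acc = 12; [i=1]; acc = 16; [i=2]; acc = 20; [i=3]; acc = 24; acc = 29; return -21; after runs tmp = 2; ((b * tmp) <= (a - tmp)) -> false; tmp = 8; acc = 0; [i=-2]; acc = 4; [i=-1]; acc = 8; [i=0]; acc = 12; [i=1]; acc = 16; [i=2]; acc = 20; [i=3]; acc = 24; acc = 29; return -21; both end at -21.
Checked all 42 inputs in the declared domain: the outputs agree on every one.
verdict: equivalent


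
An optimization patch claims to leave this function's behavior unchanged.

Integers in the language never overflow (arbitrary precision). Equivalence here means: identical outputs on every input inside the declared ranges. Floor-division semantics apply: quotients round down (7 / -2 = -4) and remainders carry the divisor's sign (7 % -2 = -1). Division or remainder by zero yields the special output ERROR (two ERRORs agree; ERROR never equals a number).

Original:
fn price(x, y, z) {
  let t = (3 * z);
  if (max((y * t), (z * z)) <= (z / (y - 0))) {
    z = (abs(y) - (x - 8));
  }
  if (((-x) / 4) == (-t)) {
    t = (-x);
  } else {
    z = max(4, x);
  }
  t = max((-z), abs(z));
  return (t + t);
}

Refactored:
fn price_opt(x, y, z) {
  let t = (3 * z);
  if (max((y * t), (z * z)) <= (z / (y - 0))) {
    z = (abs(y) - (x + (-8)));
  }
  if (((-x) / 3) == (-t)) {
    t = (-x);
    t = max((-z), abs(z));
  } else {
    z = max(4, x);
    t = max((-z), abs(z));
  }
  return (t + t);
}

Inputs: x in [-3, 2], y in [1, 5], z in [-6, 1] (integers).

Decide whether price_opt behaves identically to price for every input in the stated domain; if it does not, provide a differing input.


Evaluate both at x=-3, y=1, z=0.
price: t becomes 0; next (max((y * t), (z * z)) <= (z / (y - 0))) evaluates to true; next z becomes 12; next (((-x) / 4) == (-t)) evaluates to true; next t becomes 3; next t becomes 12; next final value 24
price_opt: t becomes 0; next (max((y * t), (z * z)) <= (z / (y - 0))) evaluates to true; next z becomes 12; next (((-x) / 3) == (-t)) evaluates to false; next z becomes 4; next t becomes 4; next final value 8
24 and 8 differ, so these are not the same function on this domain.
verdict: not equivalent; witness: x=-3, y=1, z=0


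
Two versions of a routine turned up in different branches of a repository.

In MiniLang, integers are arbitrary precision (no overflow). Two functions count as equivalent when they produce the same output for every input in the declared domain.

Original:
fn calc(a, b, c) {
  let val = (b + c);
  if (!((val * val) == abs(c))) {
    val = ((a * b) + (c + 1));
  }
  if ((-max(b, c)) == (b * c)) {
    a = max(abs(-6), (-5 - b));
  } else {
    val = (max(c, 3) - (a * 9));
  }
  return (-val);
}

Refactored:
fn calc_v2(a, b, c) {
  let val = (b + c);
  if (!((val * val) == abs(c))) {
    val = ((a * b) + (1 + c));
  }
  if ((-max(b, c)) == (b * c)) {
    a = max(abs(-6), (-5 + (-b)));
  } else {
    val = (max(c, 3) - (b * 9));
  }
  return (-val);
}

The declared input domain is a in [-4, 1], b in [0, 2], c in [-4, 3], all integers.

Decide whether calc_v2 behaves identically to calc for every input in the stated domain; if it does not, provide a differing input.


Consider the input a=-4, b=0, c=1.
calc: val := 1 | (!((val * val) == abs(c))): false | ((-max(b, c)) == (b * c)): false | val := 39 | result -39
calc_v2: val := 1 | (!((val * val) == abs(c))): false | ((-max(b, c)) == (b * c)): false | val := 3 | result -3
-39 != -3, so the rewrite changes behavior.
verdict: not equivalent; witness: a=-4, b=0, c=1


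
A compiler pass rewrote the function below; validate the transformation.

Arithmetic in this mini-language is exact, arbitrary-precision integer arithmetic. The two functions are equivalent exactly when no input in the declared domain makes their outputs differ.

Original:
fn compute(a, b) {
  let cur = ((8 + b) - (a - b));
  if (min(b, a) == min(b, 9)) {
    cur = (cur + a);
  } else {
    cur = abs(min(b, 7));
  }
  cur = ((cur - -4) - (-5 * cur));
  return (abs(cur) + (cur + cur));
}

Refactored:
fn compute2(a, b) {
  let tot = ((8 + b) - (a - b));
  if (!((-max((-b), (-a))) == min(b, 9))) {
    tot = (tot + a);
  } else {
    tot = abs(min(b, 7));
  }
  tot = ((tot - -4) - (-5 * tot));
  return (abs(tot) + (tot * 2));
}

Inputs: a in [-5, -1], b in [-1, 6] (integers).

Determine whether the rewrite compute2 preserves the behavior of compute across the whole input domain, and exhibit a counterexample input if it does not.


Not equivalent: a=-5, b=-1 separates them (30 vs 120).
compute: cur becomes 11; next (min(b, a) == min(b, 9)) evaluates to false; next cur becomes 1; next cur becomes 10; next final value 30
compute2: tot becomes 11; next (!((-max((-b), (-a))) == min(b, 9))) evaluates to true; next tot becomes 6; next tot becomes 40; next final value 120
verdict: not equivalent; witness: a=-5, b=-1


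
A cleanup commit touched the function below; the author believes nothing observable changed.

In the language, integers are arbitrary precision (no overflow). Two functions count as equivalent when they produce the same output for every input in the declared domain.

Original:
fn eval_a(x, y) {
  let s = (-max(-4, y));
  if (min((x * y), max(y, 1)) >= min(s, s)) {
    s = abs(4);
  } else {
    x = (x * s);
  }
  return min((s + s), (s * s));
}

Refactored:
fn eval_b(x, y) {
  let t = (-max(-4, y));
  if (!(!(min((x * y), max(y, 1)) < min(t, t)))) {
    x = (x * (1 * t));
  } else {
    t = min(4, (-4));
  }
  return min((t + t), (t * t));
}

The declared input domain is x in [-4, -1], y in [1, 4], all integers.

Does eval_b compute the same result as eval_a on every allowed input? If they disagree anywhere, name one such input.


These are not equivalent — on x=-1, y=1 the outputs split (8 vs -8).
eval_a: s=-1, then (min((x * y), max(y, 1)) >= min(s, s)) is true, then s=4, then returns 8
eval_b: t=-1, then (!(!(min((x * y), max(y, 1)) < min(t, t)))) is false, then t=-4, then returns -8
verdict: not equivalent; witness: x=-1, y=1


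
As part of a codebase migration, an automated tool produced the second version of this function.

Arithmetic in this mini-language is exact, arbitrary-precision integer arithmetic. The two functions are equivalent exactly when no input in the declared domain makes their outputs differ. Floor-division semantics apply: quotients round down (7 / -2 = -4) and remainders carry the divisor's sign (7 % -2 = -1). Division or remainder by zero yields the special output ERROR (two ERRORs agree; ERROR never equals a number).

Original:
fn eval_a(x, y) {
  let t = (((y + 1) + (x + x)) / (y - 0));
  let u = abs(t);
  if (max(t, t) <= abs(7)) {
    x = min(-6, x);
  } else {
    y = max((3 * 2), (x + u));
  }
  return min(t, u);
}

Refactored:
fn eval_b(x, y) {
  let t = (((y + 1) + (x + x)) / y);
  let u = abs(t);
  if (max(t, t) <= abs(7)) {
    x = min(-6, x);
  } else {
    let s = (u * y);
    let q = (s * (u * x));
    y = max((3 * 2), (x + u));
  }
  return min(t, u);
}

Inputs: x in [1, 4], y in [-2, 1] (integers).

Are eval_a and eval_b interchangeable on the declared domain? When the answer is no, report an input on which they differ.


Changes here: statement counts differ, plus arithmetic usage differs, plus constant usage differs, plus local variable names differ; the full 16-point sweep finds no disagreement.
verdict: equivalent


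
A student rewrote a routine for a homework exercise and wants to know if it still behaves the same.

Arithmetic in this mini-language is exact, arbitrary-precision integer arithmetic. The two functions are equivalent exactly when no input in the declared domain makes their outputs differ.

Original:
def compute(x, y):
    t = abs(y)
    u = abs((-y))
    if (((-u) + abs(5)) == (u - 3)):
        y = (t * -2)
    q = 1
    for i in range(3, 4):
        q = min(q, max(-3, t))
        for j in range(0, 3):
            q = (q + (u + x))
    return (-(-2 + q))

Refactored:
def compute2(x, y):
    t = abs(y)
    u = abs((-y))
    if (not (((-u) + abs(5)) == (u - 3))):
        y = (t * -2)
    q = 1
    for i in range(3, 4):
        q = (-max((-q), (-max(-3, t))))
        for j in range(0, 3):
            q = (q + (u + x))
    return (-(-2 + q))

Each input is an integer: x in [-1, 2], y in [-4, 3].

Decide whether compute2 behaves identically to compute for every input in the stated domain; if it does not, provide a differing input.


Whatever the rewrite altered, no input in the stated domain can expose a difference; all 32 inputs agree.
verdict: equivalent


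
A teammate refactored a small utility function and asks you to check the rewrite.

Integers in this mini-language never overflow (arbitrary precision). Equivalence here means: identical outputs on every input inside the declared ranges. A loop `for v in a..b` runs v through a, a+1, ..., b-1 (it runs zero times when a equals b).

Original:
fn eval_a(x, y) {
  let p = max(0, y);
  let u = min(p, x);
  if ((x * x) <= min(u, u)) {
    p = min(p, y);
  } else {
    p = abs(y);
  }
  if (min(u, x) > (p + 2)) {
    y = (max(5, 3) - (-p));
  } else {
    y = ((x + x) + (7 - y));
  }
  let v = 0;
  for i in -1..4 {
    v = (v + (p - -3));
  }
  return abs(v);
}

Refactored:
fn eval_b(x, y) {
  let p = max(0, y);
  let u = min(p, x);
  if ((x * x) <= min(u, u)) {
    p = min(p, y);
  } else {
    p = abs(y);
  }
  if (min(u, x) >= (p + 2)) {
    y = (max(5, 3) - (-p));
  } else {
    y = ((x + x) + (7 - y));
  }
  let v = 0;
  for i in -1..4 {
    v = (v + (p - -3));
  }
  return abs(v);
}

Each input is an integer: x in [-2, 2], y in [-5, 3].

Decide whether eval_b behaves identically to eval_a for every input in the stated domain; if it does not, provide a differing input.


Equivalent. The edit looks behavioral (`(min(u, x) > (p + 2))` became `(min(u, x) >= (p + 2))`), but over these ranges it never changes the outcome.
Sweeping the whole domain (45 inputs) finds no disagreement.
Spot check at x=1, y=0 — eval_a: p becomes 0; next u becomes 0; next ((x * x) <= min(u, u)) evaluates to false; next p becomes 0; next (min(u, x) > (p + 2)) evaluates to false; next y becomes 9; next v becomes 0; next at i=-1:; next v becomes 3; next at i=0:; next v becomes 6; next at i=1:; next v becomes 9; next at i=2:; next v becomes 12; next at i=3:; next v becomes 15; next final value 15. eval_b: p becomes 0; next u becomes 0; next ((x * x) <= min(u, u)) evaluates to false; next p becomes 0; next (min(u, x) >= (p + 2)) evaluates to false; next y becomes 9; next v becomes 0; next at i=-1:; next v becomes 3; next at i=0:; next v becomes 6; next at i=1:; next v becomes 9; next at i=2:; next v becomes 12; next at i=3:; next v becomes 15; next final value 15. Both give 15.
verdict: equivalent


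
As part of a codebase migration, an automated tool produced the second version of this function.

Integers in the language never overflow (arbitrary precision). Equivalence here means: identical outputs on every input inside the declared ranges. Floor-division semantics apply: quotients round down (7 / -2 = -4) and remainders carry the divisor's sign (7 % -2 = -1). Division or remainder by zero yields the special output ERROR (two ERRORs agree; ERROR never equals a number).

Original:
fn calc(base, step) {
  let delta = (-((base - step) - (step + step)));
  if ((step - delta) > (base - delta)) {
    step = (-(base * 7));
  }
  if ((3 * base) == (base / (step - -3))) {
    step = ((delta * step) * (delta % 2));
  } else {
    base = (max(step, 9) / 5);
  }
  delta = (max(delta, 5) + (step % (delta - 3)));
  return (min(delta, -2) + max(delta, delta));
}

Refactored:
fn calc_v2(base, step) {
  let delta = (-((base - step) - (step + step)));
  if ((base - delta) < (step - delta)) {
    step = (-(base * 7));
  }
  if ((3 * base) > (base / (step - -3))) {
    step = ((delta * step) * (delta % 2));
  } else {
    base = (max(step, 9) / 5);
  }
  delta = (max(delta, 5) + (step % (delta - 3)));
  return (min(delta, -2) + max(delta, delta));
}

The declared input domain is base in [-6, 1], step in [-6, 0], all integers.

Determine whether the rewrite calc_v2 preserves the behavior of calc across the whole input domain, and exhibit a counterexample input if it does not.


Input base=0, step=-6: 3 from calc versus -3 from calc_v2.
verdict: not equivalent; witness: base=0, step=-6


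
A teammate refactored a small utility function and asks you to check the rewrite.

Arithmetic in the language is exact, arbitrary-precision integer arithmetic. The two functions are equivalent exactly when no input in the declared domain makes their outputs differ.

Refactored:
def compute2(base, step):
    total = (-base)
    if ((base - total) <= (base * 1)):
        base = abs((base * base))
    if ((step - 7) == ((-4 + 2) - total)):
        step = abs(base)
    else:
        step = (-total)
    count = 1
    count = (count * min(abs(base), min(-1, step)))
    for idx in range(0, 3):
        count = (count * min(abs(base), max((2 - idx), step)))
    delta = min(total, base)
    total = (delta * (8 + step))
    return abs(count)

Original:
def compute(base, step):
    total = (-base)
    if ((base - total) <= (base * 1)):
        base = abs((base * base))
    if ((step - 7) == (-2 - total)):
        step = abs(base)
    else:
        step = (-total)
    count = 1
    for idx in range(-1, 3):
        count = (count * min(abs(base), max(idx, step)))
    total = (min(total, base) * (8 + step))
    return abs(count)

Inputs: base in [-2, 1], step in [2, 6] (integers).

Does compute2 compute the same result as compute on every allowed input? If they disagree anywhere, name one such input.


Consider the input base=-2, step=3.
compute: total=2, then ((base - total) <= (base * 1)) is true, then base=4, then ((step - 7) == (-2 - total)) is true, then step=4, then count=1, then (idx=-1), then count=4, then (idx=0), then count=16, then (idx=1), then count=64, then (idx=2), then count=256, then total=24, then returns 256
compute2: total=2, then ((base - total) <= (base * 1)) is true, then base=4, then ((step - 7) == ((-4 + 2) - total)) is true, then step=4, then count=1, then count=-1, then (idx=0), then count=-4, then (idx=1), then count=-16, then (idx=2), then count=-64, then delta=2, then total=24, then returns 64
256 != 64, so the rewrite changes behavior.
verdict: not equivalent; witness: base=-2, step=3


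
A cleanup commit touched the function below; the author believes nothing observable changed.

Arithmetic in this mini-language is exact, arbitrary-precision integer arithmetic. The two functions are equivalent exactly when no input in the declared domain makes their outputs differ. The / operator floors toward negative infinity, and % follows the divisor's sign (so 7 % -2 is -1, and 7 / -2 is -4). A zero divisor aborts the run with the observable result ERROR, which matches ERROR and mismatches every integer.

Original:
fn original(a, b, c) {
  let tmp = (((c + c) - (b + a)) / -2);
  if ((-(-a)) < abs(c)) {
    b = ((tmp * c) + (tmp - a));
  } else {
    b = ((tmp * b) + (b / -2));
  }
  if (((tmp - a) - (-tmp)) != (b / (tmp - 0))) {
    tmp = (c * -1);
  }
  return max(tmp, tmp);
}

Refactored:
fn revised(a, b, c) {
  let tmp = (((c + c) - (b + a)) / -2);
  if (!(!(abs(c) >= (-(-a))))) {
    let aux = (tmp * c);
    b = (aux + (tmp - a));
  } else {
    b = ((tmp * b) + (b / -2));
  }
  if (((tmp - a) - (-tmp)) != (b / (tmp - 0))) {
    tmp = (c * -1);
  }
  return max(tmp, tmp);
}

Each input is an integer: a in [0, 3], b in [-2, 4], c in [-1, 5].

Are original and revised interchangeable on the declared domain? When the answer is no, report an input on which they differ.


Try a=1, b=4, c=1.
original: tmp = 1; ((-(-a)) < abs(c)) -> false; b = 2; (((tmp - a) - (-tmp)) != (b / (tmp - 0))) -> true; tmp = -1; return -1
revised: tmp = 1; (!(!(abs(c) >= (-(-a))))) -> true; aux = 1; b = 1; (((tmp - a) - (-tmp)) != (b / (tmp - 0))) -> false; return 1
-1 vs 1 — the two versions disagree here.
verdict: not equivalent; witness: a=1, b=4, c=1


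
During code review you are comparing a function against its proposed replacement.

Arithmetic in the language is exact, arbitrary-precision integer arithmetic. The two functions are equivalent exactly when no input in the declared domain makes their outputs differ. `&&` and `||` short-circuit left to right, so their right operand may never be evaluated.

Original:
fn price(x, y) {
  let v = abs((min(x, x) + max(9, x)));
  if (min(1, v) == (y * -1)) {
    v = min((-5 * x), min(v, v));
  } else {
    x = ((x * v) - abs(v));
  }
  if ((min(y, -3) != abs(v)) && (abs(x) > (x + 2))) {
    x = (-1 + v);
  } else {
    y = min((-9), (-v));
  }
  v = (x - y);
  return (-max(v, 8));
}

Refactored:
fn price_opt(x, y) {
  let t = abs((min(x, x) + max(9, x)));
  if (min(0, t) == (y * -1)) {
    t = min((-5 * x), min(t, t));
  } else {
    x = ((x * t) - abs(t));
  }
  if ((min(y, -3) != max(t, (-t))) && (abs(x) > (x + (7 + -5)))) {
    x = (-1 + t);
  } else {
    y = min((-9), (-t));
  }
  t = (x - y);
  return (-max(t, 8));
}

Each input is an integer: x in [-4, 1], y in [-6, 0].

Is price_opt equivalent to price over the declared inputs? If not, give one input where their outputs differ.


On input x=0, y=0, price returns -8 while price_opt returns -9.
verdict: not equivalent; witness: x=0, y=0


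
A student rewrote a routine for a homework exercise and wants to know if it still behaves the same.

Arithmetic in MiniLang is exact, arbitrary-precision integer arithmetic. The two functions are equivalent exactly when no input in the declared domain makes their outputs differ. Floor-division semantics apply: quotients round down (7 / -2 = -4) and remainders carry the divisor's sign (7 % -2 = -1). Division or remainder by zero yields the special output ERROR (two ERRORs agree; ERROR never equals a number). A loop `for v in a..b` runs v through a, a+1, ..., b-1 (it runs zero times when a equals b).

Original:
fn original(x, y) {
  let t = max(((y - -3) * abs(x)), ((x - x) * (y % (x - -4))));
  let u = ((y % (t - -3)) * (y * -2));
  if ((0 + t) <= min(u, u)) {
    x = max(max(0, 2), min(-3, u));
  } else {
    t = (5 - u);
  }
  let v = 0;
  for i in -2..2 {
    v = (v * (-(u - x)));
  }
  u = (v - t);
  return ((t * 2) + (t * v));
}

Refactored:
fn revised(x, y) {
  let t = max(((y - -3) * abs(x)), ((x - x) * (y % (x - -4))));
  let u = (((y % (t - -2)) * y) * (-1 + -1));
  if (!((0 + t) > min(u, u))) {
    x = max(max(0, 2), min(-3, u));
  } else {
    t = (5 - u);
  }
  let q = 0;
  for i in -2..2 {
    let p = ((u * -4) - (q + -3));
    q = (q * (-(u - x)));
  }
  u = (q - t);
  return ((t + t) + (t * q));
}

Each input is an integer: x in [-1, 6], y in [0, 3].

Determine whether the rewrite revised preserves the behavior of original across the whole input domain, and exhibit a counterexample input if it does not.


Not equivalent: x=0, y=2 separates them (26 vs 0).
original: t = 0; u = -8; ((0 + t) <= min(u, u)) -> false; t = 13; v = 0; [i=-2]; v = 0; [i=-1]; v = 0; [i=0]; v = 0; [i=1]; v = 0; u = -13; return 26
revised: t = 0; u = 0; (!((0 + t) > min(u, u))) -> true; x = 2; q = 0; [i=-2]; p = 3; q = 0; [i=-1]; p = 3; q = 0; [i=0]; p = 3; q = 0; [i=1]; p = 3; q = 0; u = 0; return 0
verdict: not equivalent; witness: x=0, y=2


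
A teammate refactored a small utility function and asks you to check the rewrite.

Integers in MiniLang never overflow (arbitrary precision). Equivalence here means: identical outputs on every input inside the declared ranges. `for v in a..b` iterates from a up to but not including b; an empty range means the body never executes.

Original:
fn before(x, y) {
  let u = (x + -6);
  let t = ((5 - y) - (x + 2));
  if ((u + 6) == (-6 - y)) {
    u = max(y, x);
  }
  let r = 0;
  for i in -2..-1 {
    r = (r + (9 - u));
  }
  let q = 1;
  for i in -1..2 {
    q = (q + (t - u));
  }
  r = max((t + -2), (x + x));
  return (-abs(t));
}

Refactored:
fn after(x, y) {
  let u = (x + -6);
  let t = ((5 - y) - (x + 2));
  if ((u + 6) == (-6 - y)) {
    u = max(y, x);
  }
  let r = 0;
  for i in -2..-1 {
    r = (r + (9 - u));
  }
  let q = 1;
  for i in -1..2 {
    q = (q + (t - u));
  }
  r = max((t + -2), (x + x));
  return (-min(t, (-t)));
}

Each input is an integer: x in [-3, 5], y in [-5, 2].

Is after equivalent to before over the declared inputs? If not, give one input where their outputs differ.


These are not equivalent — on x=-3, y=-5 the outputs split (-11 vs 11).
before: u = -9; t = 11; ((u + 6) == (-6 - y)) -> false; r = 0; [i=-2]; r = 18; q = 1; [i=-1]; q = 21; [i=0]; q = 41; [i=1]; q = 61; r = 9; return -11
after: u = -9; t = 11; ((u + 6) == (-6 - y)) -> false; r = 0; [i=-2]; r = 18; q = 1; [i=-1]; q = 21; [i=0]; q = 41; [i=1]; q = 61; r = 9; return 11
verdict: not equivalent; witness: x=-3, y=-5


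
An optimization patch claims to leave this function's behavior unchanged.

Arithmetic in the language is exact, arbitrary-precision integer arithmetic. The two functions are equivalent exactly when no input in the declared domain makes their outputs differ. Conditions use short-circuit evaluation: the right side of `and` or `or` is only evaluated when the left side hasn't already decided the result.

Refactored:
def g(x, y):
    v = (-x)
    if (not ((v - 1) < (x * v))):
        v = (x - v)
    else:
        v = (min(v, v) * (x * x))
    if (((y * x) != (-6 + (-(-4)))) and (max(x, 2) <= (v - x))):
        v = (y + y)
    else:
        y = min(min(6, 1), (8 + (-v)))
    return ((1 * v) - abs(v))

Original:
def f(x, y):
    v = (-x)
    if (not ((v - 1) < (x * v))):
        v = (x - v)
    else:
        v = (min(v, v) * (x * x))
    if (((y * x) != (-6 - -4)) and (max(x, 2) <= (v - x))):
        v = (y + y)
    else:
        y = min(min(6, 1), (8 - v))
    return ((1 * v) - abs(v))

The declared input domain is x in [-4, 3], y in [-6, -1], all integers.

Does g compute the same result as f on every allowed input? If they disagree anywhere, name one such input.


The two versions differ — the changes include arithmetic usage differs.
Tracing x=0, y=-2: f: v := 0 | (not ((v - 1) < (x * v))): false | v := 0 | (((y * x) != (-6 - -4)) and (max(x, 2) <= (v - x))): false | y := 1 | result 0 | g: v := 0 | (not ((v - 1) < (x * v))): false | v := 0 | (((y * x) != (-6 + (-(-4)))) and (max(x, 2) <= (v - x))): false | y := 1 | result 0 — matching result 0.
Sweeping the whole domain (48 inputs) finds no disagreement.
verdict: equivalent


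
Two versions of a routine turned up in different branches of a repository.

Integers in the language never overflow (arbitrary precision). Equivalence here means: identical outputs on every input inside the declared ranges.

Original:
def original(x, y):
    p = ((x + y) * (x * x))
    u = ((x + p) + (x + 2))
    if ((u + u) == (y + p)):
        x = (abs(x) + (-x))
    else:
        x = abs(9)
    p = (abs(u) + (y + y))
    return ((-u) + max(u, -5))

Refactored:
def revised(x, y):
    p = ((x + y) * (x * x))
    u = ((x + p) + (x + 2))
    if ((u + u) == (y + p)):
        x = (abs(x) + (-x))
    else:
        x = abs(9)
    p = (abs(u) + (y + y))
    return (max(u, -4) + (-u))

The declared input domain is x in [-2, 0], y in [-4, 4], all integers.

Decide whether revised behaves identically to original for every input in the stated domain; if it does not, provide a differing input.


There is a counterexample at x=-2, y=-4: 21 on one side, 22 on the other.
original: p becomes -24; next u becomes -26; next ((u + u) == (y + p)) evaluates to false; next x becomes 9; next p becomes 18; next final value 21
revised: p becomes -24; next u becomes -26; next ((u + u) == (y + p)) evaluates to false; next x becomes 9; next p becomes 18; next final value 22
verdict: not equivalent; witness: x=-2, y=-4
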